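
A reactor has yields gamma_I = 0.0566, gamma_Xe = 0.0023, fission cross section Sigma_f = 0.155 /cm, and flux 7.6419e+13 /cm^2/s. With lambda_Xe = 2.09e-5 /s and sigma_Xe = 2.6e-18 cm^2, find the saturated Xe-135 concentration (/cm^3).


Xe_eq = (gamma_I + gamma_Xe) * Sigma_f * phi / (lambda_Xe + sigma_Xe * phi)
Numerator = (0.0566 + 0.0023) * 0.155 * 7.6419e+13 = 6.976673e+11
Denominator = 2.09e-5 + 2.6e-18 * 7.6419e+13 = 2.195894e-04
Xe_eq = 6.976673e+11 / 2.195894e-04 = 3.1771e+15 /cm^3

3.1771e+15


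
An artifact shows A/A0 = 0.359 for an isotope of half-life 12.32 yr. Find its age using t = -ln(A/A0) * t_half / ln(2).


lambda = ln(2) / t_half = ln(2) / 12.32 = 0.05626195 /yr
t = -ln(A/A0) / lambda
t = -ln(0.359) / 0.05626195
t = 18.208 yr

18.208


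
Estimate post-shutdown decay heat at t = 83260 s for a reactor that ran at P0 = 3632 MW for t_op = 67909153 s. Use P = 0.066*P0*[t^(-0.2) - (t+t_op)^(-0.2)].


P/P0 = 0.066 * [t^(-0.2) - (t + t_op)^(-0.2)]
P/P0 = 0.066 * [83260^(-0.2) - (83260 + 67909153)^(-0.2)]
P/P0 = 0.066 * [0.1037320 - 0.02713363] = 0.005055492
P = 3632 * 0.005055492 = 18.362 MW

18.362


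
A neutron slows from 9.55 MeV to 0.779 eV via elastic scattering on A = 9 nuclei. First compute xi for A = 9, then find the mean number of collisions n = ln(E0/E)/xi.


xi = 1 + (A-1)^2/(2A)*ln((A-1)/(A+1)) = 0.2066007 (for A = 9)
n = ln(E0/E) / xi
n = ln(9.55e6 / 0.779) / 0.2066007
n = ln(1.225931e+07) / 0.2066007 = 79.002

79.002


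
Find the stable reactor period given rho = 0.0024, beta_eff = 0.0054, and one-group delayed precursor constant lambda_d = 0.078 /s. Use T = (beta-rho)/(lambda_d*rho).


T = (beta - rho) / (lambda_d * rho)
T = (0.0054 - 0.0024) / (0.078 * 0.0024)
T = 16.026 s

16.026


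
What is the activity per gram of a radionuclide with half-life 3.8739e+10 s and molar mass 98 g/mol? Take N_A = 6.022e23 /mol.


lambda = ln(2) / t_half = ln(2) / 3.8739e+10 = 1.789275e-11 /s
SA = lambda * N_A / M
SA = 1.789275e-11 * 6.022e23 / 98
SA = 1.0995e+11 Bq/g

1.0995e+11


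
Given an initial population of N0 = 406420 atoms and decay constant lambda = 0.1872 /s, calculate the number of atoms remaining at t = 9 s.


N = N0 * exp(-lambda * t)
N = 406420 * exp(-0.1872 * 9)
N = 75383

75383


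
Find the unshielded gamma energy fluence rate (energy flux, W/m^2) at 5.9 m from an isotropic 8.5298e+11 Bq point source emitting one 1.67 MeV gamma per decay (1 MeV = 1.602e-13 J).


psi = A * E * 1.602e-13 / (4*pi*r^2)
psi = 8.5298e+11 * 1.67 * 1.602e-13 / (4*pi*5.9^2)
psi = 5.2168e-04 W/m^2

5.2168e-04


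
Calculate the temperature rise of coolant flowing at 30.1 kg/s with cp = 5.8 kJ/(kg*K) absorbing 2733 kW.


dT = Q / (m_dot * cp)
dT = 2733 / (30.1 * 5.8)
dT = 15.655 C

15.655


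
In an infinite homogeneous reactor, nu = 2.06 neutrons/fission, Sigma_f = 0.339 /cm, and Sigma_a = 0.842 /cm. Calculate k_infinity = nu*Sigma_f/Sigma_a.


k_inf = nu * Sigma_f / Sigma_a
k_inf = 2.06 * 0.339 / 0.842
k_inf = 0.82938

0.82938


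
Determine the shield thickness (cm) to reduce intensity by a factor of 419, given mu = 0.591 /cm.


x = ln(factor) / mu
x = ln(419) / 0.591
x = 10.216 cm

10.216


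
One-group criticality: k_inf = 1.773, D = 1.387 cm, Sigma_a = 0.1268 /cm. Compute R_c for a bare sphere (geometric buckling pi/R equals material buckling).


L^2 = D / Sigma_a = 1.387 / 0.1268 = 10.93849 cm^2
B_m^2 = (k_inf - 1) / L^2 = (1.773 - 1) / 10.93849 = 0.07066789 /cm^2
For a bare sphere: B_g = pi/R, so R_c = pi / sqrt(B_m^2)
R_c = pi / sqrt(0.07066789) = 11.818 cm

11.818


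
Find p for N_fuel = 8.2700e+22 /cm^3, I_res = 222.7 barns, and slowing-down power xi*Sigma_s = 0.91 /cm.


p = exp(-N * I * 1e-24 / (xi*Sigma_s))
p = exp(-8.2700e+22 * 222.7 * 1e-24 / 0.91)
p = 1.6233e-09

1.6233e-09


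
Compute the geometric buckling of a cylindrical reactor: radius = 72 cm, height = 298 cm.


B^2 = (2.405/R)^2 + (pi/H)^2
B^2 = (2.405/72)^2 + (pi/298)^2
B^2 = 0.0012269 /cm^2

0.0012269


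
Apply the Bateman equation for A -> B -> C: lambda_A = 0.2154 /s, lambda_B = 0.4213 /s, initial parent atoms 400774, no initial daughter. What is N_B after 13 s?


N_B(t) = lambda_A * N_A0 / (lambda_B - lambda_A) * [exp(-lambda_A*t) - exp(-lambda_B*t)]
exp(-0.2154*13) = 0.06079790; exp(-0.4213*13) = 0.004182275
N_B = 0.2154 * 400774 / (0.4213 - 0.2154) * (0.06079790 - 0.004182275)
N_B = 23737

23737


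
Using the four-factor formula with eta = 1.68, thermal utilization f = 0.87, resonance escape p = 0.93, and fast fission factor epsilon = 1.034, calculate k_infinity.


k_inf = eta * f * p * epsilon
k_inf = 1.68 * 0.87 * 0.93 * 1.034
k_inf = 1.4055

1.4055


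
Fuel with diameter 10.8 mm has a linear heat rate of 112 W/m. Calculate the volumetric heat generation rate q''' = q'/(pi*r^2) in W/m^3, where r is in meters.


r = D / 2 / 1000 = 10.8 / 2 / 1000 = 0.0054 m
q''' = q' / (pi * r^2)
q''' = 112 / (pi * 0.0054^2)
q''' = 1.2226e+06 W/m^3

1.2226e+06


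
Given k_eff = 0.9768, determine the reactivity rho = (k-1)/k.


rho = (k_eff - 1) / k_eff
rho = (0.9768 - 1) / 0.9768
rho = -0.023751

-0.023751


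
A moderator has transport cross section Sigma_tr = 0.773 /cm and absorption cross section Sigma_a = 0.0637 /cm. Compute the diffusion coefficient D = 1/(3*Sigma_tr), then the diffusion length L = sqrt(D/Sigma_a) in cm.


D = 1 / (3 * Sigma_tr) = 1 / (3 * 0.773) = 0.4312204 cm
L = sqrt(D / Sigma_a)
L = sqrt(0.4312204 / 0.0637)
L = 2.6018 cm

2.6018


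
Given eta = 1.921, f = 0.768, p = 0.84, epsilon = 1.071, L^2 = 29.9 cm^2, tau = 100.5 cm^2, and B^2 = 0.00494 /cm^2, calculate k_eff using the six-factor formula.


k_inf = eta*f*p*eps = 1.921*0.768*0.84*1.071 = 1.327264
P_TNL = 1/(1 + L^2*B^2) = 1/(1 + 29.9*0.00494) = 0.8713033
P_FNL = exp(-B^2*tau) = exp(-0.00494*100.5) = 0.6086755
k_eff = k_inf * P_TNL * P_FNL = 1.327264 * 0.8713033 * 0.6086755
k_eff = 0.70390

0.70390


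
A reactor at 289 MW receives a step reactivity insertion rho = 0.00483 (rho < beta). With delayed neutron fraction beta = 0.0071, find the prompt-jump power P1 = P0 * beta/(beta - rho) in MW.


P1/P0 = beta / (beta - rho)
P1/P0 = 0.0071 / (0.0071 - 0.00483) = 3.127753
P1 = 289 * 3.127753 = 903.92 MW

903.92


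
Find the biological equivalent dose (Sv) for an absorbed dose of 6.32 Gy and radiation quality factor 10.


H = D * Q
H = 6.32 * 10
H = 63.200 Sv

63.200


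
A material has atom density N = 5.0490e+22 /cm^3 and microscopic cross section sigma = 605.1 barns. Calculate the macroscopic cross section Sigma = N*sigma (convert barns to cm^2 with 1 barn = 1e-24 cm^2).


Sigma = N * sigma_barns * 1e-24
Sigma = 5.0490e+22 * 605.1 * 1e-24
Sigma = 30.551 /cm

30.551


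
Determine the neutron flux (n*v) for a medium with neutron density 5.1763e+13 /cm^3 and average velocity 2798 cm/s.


phi = n * v
phi = 5.1763e+13 * 2798
phi = 1.4483e+17 /cm^2/s

1.4483e+17


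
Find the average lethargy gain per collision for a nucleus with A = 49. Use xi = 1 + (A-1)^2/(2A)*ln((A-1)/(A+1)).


xi = 1 + (A-1)^2/(2A) * ln((A-1)/(A+1))
xi = 1 + (49-1)^2/(2*49) * ln((49-1)/(49 +1))
xi = 0.040267

0.040267


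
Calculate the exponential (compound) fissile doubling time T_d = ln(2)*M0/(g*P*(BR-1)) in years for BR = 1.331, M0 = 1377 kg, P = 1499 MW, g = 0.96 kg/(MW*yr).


Breeding gain G = BR - 1 = 1.331 - 1 = 0.331
Fissile production rate = g * P * G = 0.96 * 1499 * 0.331 = 476.32224 kg/yr
T_d = ln(2) * M0 / (g * P * G)
T_d = ln(2) * 1377 / 476.32224 = 2.0038 yr

2.0038


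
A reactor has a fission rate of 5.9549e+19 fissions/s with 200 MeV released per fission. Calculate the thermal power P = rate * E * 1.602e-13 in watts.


P = fission_rate * E_MeV * 1.602e-13
P = 5.9549e+19 * 200 * 1.602e-13
P = 1.9079e+09 W

1.9079e+09


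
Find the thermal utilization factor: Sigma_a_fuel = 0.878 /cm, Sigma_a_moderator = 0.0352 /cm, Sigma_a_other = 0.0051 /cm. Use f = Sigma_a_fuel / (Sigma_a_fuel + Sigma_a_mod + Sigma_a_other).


f = Sigma_a_fuel / (Sigma_a_fuel + Sigma_a_mod + Sigma_a_other)
f = 0.878 / (0.878 + 0.0352 + 0.0051)
f = 0.95611

0.95611


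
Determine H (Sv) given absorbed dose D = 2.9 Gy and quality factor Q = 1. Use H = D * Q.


H = D * Q
H = 2.9 * 1
H = 2.9000 Sv

2.9000


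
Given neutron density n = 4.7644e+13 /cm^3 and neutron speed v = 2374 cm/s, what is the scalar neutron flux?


phi = n * v
phi = 4.7644e+13 * 2374
phi = 1.1311e+17 /cm^2/s

1.1311e+17


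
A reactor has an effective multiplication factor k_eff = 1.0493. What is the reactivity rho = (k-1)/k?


rho = (k_eff - 1) / k_eff
rho = (1.0493 - 1) / 1.0493
rho = 0.046984

0.046984


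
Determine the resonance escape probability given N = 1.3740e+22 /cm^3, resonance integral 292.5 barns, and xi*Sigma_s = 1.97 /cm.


p = exp(-N * I * 1e-24 / (xi*Sigma_s))
p = exp(-1.3740e+22 * 292.5 * 1e-24 / 1.97)
p = 0.13002

0.13002


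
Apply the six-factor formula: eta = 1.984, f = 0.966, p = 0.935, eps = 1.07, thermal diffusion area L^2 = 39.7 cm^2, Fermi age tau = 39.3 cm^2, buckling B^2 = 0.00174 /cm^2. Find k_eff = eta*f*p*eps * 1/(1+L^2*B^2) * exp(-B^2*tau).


k_inf = eta*f*p*eps = 1.984*0.966*0.935*1.07 = 1.917406
P_TNL = 1/(1 + L^2*B^2) = 1/(1 + 39.7*0.00174) = 0.9353854
P_FNL = exp(-B^2*tau) = exp(-0.00174*39.3) = 0.9339037
k_eff = k_inf * P_TNL * P_FNL = 1.917406 * 0.9353854 * 0.9339037
k_eff = 1.6750

1.6750


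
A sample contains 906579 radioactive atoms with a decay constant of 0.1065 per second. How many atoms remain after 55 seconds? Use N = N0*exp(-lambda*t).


N = N0 * exp(-lambda * t)
N = 906579 * exp(-0.1065 * 55)
N = 2591.3

2591.3


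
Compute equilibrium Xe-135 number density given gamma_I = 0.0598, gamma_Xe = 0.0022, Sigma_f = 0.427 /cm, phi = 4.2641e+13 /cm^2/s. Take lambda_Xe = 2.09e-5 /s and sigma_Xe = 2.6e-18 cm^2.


Xe_eq = (gamma_I + gamma_Xe) * Sigma_f * phi / (lambda_Xe + sigma_Xe * phi)
Numerator = (0.0598 + 0.0022) * 0.427 * 4.2641e+13 = 1.128878e+12
Denominator = 2.09e-5 + 2.6e-18 * 4.2641e+13 = 1.317666e-04
Xe_eq = 1.128878e+12 / 1.317666e-04 = 8.5673e+15 /cm^3

8.5673e+15


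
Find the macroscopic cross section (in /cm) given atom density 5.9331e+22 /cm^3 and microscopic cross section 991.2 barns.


Sigma = N * sigma_barns * 1e-24
Sigma = 5.9331e+22 * 991.2 * 1e-24
Sigma = 58.809 /cm

58.809


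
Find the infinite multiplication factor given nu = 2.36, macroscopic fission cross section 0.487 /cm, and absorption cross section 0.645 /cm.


k_inf = nu * Sigma_f / Sigma_a
k_inf = 2.36 * 0.487 / 0.645
k_inf = 1.7819

1.7819


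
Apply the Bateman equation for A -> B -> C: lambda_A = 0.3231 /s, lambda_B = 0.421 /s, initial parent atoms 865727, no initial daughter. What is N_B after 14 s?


N_B(t) = lambda_A * N_A0 / (lambda_B - lambda_A) * [exp(-lambda_A*t) - exp(-lambda_B*t)]
exp(-0.3231*14) = 0.01085206; exp(-0.421*14) = 0.002755931
N_B = 0.3231 * 865727 / (0.421 - 0.3231) * (0.01085206 - 0.002755931)
N_B = 23132

23132


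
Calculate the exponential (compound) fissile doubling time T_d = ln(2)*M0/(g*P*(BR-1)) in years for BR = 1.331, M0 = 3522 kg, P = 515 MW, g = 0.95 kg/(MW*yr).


Breeding gain G = BR - 1 = 1.331 - 1 = 0.331
Fissile production rate = g * P * G = 0.95 * 515 * 0.331 = 161.94175 kg/yr
T_d = ln(2) * M0 / (g * P * G)
T_d = ln(2) * 3522 / 161.94175 = 15.075 yr

15.075


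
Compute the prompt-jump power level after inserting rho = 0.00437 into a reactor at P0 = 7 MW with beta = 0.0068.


P1/P0 = beta / (beta - rho)
P1/P0 = 0.0068 / (0.0068 - 0.00437) = 2.798354
P1 = 7 * 2.798354 = 19.588 MW

19.588


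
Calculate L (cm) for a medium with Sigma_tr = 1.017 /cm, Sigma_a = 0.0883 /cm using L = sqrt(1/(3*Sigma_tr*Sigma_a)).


D = 1 / (3 * Sigma_tr) = 1 / (3 * 1.017) = 0.3277614 cm
L = sqrt(D / Sigma_a)
L = sqrt(0.3277614 / 0.0883)
L = 1.9266 cm

1.9266


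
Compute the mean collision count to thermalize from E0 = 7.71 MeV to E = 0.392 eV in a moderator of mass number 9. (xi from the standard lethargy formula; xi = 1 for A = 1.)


xi = 1 + (A-1)^2/(2A)*ln((A-1)/(A+1)) = 0.2066007 (for A = 9)
n = ln(E0/E) / xi
n = ln(7.71e6 / 0.392) / 0.2066007
n = ln(1.966837e+07) / 0.2066007 = 81.290

81.290


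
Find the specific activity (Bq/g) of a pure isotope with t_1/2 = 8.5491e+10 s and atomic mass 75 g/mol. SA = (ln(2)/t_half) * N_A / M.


lambda = ln(2) / t_half = ln(2) / 8.5491e+10 = 8.107838e-12 /s
SA = lambda * N_A / M
SA = 8.107838e-12 * 6.022e23 / 75
SA = 6.5101e+10 Bq/g

6.5101e+10


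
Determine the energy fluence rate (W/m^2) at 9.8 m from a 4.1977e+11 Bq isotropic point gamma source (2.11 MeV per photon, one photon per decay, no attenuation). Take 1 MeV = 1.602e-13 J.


psi = A * E * 1.602e-13 / (4*pi*r^2)
psi = 4.1977e+11 * 2.11 * 1.602e-13 / (4*pi*9.8^2)
psi = 1.1757e-04 W/m^2

1.1757e-04


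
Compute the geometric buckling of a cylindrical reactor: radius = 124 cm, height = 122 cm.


B^2 = (2.405/R)^2 + (pi/H)^2
B^2 = (2.405/124)^2 + (pi/122)^2
B^2 = 0.0010393 /cm^2

0.0010393


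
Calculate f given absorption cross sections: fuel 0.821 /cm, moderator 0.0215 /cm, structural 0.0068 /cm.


f = Sigma_a_fuel / (Sigma_a_fuel + Sigma_a_mod + Sigma_a_other)
f = 0.821 / (0.821 + 0.0215 + 0.0068)
f = 0.96668

0.96668


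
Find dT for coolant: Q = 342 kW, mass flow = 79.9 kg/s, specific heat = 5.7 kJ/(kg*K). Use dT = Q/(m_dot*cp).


dT = Q / (m_dot * cp)
dT = 342 / (79.9 * 5.7)
dT = 0.75094 C

0.75094


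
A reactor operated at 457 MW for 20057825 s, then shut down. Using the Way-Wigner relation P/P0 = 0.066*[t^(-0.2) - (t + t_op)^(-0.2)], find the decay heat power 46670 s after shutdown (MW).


P/P0 = 0.066 * [t^(-0.2) - (t + t_op)^(-0.2)]
P/P0 = 0.066 * [46670^(-0.2) - (46670 + 20057825)^(-0.2)]
P/P0 = 0.066 * [0.1164642 - 0.03462114] = 0.005401642
P = 457 * 0.005401642 = 2.4686 MW

2.4686


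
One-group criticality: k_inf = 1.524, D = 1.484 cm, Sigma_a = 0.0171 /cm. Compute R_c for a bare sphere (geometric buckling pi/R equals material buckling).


L^2 = D / Sigma_a = 1.484 / 0.0171 = 86.78363 cm^2
B_m^2 = (k_inf - 1) / L^2 = (1.524 - 1) / 86.78363 = 0.006038005 /cm^2
For a bare sphere: B_g = pi/R, so R_c = pi / sqrt(B_m^2)
R_c = pi / sqrt(0.006038005) = 40.430 cm

40.430


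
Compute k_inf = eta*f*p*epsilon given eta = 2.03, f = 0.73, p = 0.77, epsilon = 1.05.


k_inf = eta * f * p * epsilon
k_inf = 2.03 * 0.73 * 0.77 * 1.05
k_inf = 1.1981

1.1981


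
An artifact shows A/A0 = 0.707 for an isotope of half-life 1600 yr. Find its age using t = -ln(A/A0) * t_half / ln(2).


lambda = ln(2) / t_half = ln(2) / 1600 = 4.332170e-04 /yr
t = -ln(A/A0) / lambda
t = -ln(0.707) / 4.332170e-04
t = 800.35 yr

800.35


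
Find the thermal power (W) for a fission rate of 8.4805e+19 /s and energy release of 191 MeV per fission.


P = fission_rate * E_MeV * 1.602e-13
P = 8.4805e+19 * 191 * 1.602e-13
P = 2.5949e+09 W

2.5949e+09


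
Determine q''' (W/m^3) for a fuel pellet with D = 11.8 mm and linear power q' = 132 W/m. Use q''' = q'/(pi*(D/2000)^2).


r = D / 2 / 1000 = 11.8 / 2 / 1000 = 0.0059 m
q''' = q' / (pi * r^2)
q''' = 132 / (pi * 0.0059^2)
q''' = 1.2070e+06 W/m^3

1.2070e+06


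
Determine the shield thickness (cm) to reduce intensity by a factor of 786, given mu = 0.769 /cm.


x = ln(factor) / mu
x = ln(786) / 0.769
x = 8.6696 cm

8.6696


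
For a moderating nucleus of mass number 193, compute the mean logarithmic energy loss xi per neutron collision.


xi = 1 + (A-1)^2/(2A) * ln((A-1)/(A+1))
xi = 1 + (193-1)^2/(2*193) * ln((193-1)/(193 +1))
xi = 0.010327

0.010327


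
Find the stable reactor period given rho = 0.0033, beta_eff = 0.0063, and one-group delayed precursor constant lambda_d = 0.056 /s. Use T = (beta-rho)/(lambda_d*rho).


T = (beta - rho) / (lambda_d * rho)
T = (0.0063 - 0.0033) / (0.056 * 0.0033)
T = 16.234 s

16.234


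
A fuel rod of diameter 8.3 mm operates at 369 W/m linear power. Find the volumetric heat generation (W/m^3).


r = D / 2 / 1000 = 8.3 / 2 / 1000 = 0.00415 m
q''' = q' / (pi * r^2)
q''' = 369 / (pi * 0.00415^2)
q''' = 6.8199e+06 W/m^3

6.8199e+06


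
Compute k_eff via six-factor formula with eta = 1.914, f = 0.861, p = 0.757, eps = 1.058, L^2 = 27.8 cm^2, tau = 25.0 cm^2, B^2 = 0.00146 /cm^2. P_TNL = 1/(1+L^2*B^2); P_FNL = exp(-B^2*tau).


k_inf = eta*f*p*eps = 1.914*0.861*0.757*1.058 = 1.319856
P_TNL = 1/(1 + L^2*B^2) = 1/(1 + 27.8*0.00146) = 0.9609951
P_FNL = exp(-B^2*tau) = exp(-0.00146*25.0) = 0.9641581
k_eff = k_inf * P_TNL * P_FNL = 1.319856 * 0.9609951 * 0.9641581
k_eff = 1.2229

1.2229


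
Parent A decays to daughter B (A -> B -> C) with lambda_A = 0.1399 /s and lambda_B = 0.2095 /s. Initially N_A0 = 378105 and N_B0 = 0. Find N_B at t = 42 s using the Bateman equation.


N_B(t) = lambda_A * N_A0 / (lambda_B - lambda_A) * [exp(-lambda_A*t) - exp(-lambda_B*t)]
exp(-0.1399*42) = 0.002806548; exp(-0.2095*42) = 1.508839e-04
N_B = 0.1399 * 378105 / (0.2095 - 0.1399) * (0.002806548 - 1.508839e-04)
N_B = 2018.3

2018.3


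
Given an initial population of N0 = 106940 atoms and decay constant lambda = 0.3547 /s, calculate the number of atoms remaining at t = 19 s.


N = N0 * exp(-lambda * t)
N = 106940 * exp(-0.3547 * 19)
N = 126.56

126.56


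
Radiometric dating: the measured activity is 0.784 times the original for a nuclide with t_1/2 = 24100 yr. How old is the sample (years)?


lambda = ln(2) / t_half = ln(2) / 24100 = 2.876129e-05 /yr
t = -ln(A/A0) / lambda
t = -ln(0.784) / 2.876129e-05
t = 8460.9 yr

8460.9


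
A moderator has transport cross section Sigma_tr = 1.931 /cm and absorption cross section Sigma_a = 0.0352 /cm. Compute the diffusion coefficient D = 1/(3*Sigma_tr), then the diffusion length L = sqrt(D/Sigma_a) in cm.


D = 1 / (3 * Sigma_tr) = 1 / (3 * 1.931) = 0.1726221 cm
L = sqrt(D / Sigma_a)
L = sqrt(0.1726221 / 0.0352)
L = 2.2145 cm

2.2145


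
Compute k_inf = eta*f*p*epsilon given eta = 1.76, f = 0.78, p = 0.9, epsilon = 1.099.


k_inf = eta * f * p * epsilon
k_inf = 1.76 * 0.78 * 0.9 * 1.099
k_inf = 1.3578

1.3578


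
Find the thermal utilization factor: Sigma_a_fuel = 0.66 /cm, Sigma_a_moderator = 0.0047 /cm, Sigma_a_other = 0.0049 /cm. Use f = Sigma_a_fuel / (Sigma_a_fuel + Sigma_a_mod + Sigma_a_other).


f = Sigma_a_fuel / (Sigma_a_fuel + Sigma_a_mod + Sigma_a_other)
f = 0.66 / (0.66 + 0.0047 + 0.0049)
f = 0.98566

0.98566


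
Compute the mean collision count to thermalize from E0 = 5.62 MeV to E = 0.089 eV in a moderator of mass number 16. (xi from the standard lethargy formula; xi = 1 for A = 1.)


xi = 1 + (A-1)^2/(2A)*ln((A-1)/(A+1)) = 0.1199467 (for A = 16)
n = ln(E0/E) / xi
n = ln(5.62e6 / 0.089) / 0.1199467
n = ln(6.314607e+07) / 0.1199467 = 149.74

149.74


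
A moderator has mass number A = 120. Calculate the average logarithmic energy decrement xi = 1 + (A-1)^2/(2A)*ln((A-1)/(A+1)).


xi = 1 + (A-1)^2/(2A) * ln((A-1)/(A+1))
xi = 1 + (120-1)^2/(2*120) * ln((120-1)/(120 +1))
xi = 0.016574

0.016574


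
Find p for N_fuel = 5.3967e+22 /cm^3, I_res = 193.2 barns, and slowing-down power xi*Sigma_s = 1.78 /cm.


p = exp(-N * I * 1e-24 / (xi*Sigma_s))
p = exp(-5.3967e+22 * 193.2 * 1e-24 / 1.78)
p = 0.0028583

0.0028583


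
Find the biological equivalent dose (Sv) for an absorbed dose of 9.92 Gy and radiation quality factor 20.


H = D * Q
H = 9.92 * 20
H = 198.40 Sv

198.40


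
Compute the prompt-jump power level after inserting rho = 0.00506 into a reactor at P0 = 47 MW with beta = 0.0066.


P1/P0 = beta / (beta - rho)
P1/P0 = 0.0066 / (0.0066 - 0.00506) = 4.285714
P1 = 47 * 4.285714 = 201.43 MW

201.43


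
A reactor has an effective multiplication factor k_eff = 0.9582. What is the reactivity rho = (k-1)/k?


rho = (k_eff - 1) / k_eff
rho = (0.9582 - 1) / 0.9582
rho = -0.043623

-0.043623


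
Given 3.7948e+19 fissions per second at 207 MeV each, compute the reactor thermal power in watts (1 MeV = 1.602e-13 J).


P = fission_rate * E_MeV * 1.602e-13
P = 3.7948e+19 * 207 * 1.602e-13
P = 1.2584e+09 W

1.2584e+09


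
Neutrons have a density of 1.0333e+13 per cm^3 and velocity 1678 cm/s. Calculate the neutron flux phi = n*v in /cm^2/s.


phi = n * v
phi = 1.0333e+13 * 1678
phi = 1.7339e+16 /cm^2/s

1.7339e+16


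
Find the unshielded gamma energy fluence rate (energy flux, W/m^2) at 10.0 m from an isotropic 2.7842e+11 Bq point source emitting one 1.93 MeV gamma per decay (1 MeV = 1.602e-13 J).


psi = A * E * 1.602e-13 / (4*pi*r^2)
psi = 2.7842e+11 * 1.93 * 1.602e-13 / (4*pi*10.0^2)
psi = 6.8503e-05 W/m^2

6.8503e-05


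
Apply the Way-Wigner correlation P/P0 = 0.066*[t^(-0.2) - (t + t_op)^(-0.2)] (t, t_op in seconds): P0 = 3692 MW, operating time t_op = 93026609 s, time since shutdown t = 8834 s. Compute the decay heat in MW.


P/P0 = 0.066 * [t^(-0.2) - (t + t_op)^(-0.2)]
P/P0 = 0.066 * [8834^(-0.2) - (8834 + 93026609)^(-0.2)]
P/P0 = 0.066 * [0.1624683 - 0.02548416] = 0.009040953
P = 3692 * 0.009040953 = 33.379 MW

33.379


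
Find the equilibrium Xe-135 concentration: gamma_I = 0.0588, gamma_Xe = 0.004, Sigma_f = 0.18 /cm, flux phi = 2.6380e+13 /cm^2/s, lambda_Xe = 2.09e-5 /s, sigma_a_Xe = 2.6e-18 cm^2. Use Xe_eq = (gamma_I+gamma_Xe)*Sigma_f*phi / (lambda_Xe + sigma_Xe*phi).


Xe_eq = (gamma_I + gamma_Xe) * Sigma_f * phi / (lambda_Xe + sigma_Xe * phi)
Numerator = (0.0588 + 0.004) * 0.18 * 2.6380e+13 = 2.981995e+11
Denominator = 2.09e-5 + 2.6e-18 * 2.6380e+13 = 8.948800e-05
Xe_eq = 2.981995e+11 / 8.948800e-05 = 3.3323e+15 /cm^3

3.3323e+15


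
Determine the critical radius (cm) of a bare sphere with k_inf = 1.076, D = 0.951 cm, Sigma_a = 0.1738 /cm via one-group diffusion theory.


L^2 = D / Sigma_a = 0.951 / 0.1738 = 5.471807 cm^2
B_m^2 = (k_inf - 1) / L^2 = (1.076 - 1) / 5.471807 = 0.01388938 /cm^2
For a bare sphere: B_g = pi/R, so R_c = pi / sqrt(B_m^2)
R_c = pi / sqrt(0.01388938) = 26.657 cm

26.657


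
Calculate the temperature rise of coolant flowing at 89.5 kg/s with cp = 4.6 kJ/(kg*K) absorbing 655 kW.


dT = Q / (m_dot * cp)
dT = 655 / (89.5 * 4.6)
dT = 1.5910 C

1.5910


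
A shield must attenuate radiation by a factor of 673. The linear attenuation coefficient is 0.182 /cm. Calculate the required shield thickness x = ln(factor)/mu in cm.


x = ln(factor) / mu
x = ln(673) / 0.182
x = 35.779 cm

35.779


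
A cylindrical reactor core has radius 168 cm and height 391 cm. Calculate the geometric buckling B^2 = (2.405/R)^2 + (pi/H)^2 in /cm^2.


B^2 = (2.405/R)^2 + (pi/H)^2
B^2 = (2.405/168)^2 + (pi/391)^2
B^2 = 2.6949e-04 /cm^2

2.6949e-04


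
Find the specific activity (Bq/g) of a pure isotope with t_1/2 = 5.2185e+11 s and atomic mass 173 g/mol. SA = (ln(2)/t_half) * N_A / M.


lambda = ln(2) / t_half = ln(2) / 5.2185e+11 = 1.328250e-12 /s
SA = lambda * N_A / M
SA = 1.328250e-12 * 6.022e23 / 173
SA = 4.6235e+09 Bq/g

4.6235e+09


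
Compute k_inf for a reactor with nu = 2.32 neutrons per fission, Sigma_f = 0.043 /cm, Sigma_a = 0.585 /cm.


k_inf = nu * Sigma_f / Sigma_a
k_inf = 2.32 * 0.043 / 0.585
k_inf = 0.17053

0.17053


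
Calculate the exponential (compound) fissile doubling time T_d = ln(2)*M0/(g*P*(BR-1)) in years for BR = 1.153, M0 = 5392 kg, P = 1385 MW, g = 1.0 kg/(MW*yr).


Breeding gain G = BR - 1 = 1.153 - 1 = 0.153
Fissile production rate = g * P * G = 1.0 * 1385 * 0.153 = 211.905 kg/yr
T_d = ln(2) * M0 / (g * P * G)
T_d = ln(2) * 5392 / 211.905 = 17.637 yr

17.637


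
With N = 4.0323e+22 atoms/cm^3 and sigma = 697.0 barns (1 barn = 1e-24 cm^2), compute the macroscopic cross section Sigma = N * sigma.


Sigma = N * sigma_barns * 1e-24
Sigma = 4.0323e+22 * 697.0 * 1e-24
Sigma = 28.105 /cm

28.105


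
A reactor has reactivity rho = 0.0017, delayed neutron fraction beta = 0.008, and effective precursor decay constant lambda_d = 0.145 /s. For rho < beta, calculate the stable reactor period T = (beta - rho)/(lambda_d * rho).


T = (beta - rho) / (lambda_d * rho)
T = (0.008 - 0.0017) / (0.145 * 0.0017)
T = 25.558 s

25.558


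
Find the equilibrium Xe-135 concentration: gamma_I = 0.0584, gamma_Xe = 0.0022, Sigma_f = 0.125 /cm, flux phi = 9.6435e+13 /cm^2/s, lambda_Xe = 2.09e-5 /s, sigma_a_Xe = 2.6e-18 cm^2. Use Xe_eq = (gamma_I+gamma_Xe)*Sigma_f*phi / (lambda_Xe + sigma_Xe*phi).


Xe_eq = (gamma_I + gamma_Xe) * Sigma_f * phi / (lambda_Xe + sigma_Xe * phi)
Numerator = (0.0584 + 0.0022) * 0.125 * 9.6435e+13 = 7.304951e+11
Denominator = 2.09e-5 + 2.6e-18 * 9.6435e+13 = 2.716310e-04
Xe_eq = 7.304951e+11 / 2.716310e-04 = 2.6893e+15 /cm^3

2.6893e+15


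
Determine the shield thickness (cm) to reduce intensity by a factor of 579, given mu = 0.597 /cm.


x = ln(factor) / mu
x = ln(579) / 0.597
x = 10.655 cm

10.655


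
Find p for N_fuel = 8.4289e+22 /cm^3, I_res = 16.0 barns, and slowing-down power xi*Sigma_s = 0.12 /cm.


p = exp(-N * I * 1e-24 / (xi*Sigma_s))
p = exp(-8.4289e+22 * 16.0 * 1e-24 / 0.12)
p = 1.3157e-05

1.3157e-05


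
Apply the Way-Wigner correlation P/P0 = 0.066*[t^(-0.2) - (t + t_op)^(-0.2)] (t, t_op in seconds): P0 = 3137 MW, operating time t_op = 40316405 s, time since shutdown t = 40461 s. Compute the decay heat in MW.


P/P0 = 0.066 * [t^(-0.2) - (t + t_op)^(-0.2)]
P/P0 = 0.066 * [40461^(-0.2) - (40461 + 40316405)^(-0.2)]
P/P0 = 0.066 * [0.1198375 - 0.03011733] = 0.005921531
P = 3137 * 0.005921531 = 18.576 MW

18.576


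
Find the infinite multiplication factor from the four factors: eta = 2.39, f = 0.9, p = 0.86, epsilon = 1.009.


k_inf = eta * f * p * epsilon
k_inf = 2.39 * 0.9 * 0.86 * 1.009
k_inf = 1.8665

1.8665


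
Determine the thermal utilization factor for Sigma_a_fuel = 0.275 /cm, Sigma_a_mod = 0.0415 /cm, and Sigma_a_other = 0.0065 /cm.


f = Sigma_a_fuel / (Sigma_a_fuel + Sigma_a_mod + Sigma_a_other)
f = 0.275 / (0.275 + 0.0415 + 0.0065)
f = 0.85139

0.85139


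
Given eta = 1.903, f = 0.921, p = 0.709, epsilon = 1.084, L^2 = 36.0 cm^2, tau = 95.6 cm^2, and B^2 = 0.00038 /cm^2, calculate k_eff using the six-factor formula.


k_inf = eta*f*p*eps = 1.903*0.921*0.709*1.084 = 1.347020
P_TNL = 1/(1 + L^2*B^2) = 1/(1 + 36.0*0.00038) = 0.9865046
P_FNL = exp(-B^2*tau) = exp(-0.00038*95.6) = 0.9643239
k_eff = k_inf * P_TNL * P_FNL = 1.347020 * 0.9865046 * 0.9643239
k_eff = 1.2814

1.2814


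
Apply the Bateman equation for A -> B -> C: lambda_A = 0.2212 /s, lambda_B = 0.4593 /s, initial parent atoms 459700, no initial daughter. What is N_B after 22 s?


N_B(t) = lambda_A * N_A0 / (lambda_B - lambda_A) * [exp(-lambda_A*t) - exp(-lambda_B*t)]
exp(-0.2212*22) = 0.007701039; exp(-0.4593*22) = 4.089102e-05
N_B = 0.2212 * 459700 / (0.4593 - 0.2212) * (0.007701039 - 4.089102e-05)
N_B = 3271.4

3271.4


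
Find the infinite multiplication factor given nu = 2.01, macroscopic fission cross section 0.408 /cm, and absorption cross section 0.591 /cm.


k_inf = nu * Sigma_f / Sigma_a
k_inf = 2.01 * 0.408 / 0.591
k_inf = 1.3876

1.3876


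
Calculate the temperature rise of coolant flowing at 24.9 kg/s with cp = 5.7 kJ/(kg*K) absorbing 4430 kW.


dT = Q / (m_dot * cp)
dT = 4430 / (24.9 * 5.7)
dT = 31.213 C

31.213


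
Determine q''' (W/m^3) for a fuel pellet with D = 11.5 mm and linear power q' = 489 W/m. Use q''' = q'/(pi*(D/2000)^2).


r = D / 2 / 1000 = 11.5 / 2 / 1000 = 0.00575 m
q''' = q' / (pi * r^2)
q''' = 489 / (pi * 0.00575^2)
q''' = 4.7079e+06 W/m^3

4.7079e+06


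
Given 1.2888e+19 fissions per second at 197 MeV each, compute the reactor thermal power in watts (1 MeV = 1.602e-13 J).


P = fission_rate * E_MeV * 1.602e-13
P = 1.2888e+19 * 197 * 1.602e-13
P = 4.0674e+08 W

4.0674e+08


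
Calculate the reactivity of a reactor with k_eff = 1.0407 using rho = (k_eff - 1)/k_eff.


rho = (k_eff - 1) / k_eff
rho = (1.0407 - 1) / 1.0407
rho = 0.039108

0.039108


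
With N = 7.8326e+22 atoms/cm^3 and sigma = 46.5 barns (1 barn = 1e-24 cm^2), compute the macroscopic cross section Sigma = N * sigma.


Sigma = N * sigma_barns * 1e-24
Sigma = 7.8326e+22 * 46.5 * 1e-24
Sigma = 3.6422 /cm

3.6422


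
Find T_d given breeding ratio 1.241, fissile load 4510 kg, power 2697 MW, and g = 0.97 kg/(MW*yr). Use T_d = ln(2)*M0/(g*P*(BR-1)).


Breeding gain G = BR - 1 = 1.241 - 1 = 0.241
Fissile production rate = g * P * G = 0.97 * 2697 * 0.241 = 630.47769 kg/yr
T_d = ln(2) * M0 / (g * P * G)
T_d = ln(2) * 4510 / 630.47769 = 4.9583 yr

4.9583


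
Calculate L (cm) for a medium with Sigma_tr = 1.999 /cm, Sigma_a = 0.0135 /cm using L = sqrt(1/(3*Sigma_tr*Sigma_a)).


D = 1 / (3 * Sigma_tr) = 1 / (3 * 1.999) = 0.1667500 cm
L = sqrt(D / Sigma_a)
L = sqrt(0.1667500 / 0.0135)
L = 3.5145 cm

3.5145


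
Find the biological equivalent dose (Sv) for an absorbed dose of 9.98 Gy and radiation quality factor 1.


H = D * Q
H = 9.98 * 1
H = 9.9800 Sv

9.9800


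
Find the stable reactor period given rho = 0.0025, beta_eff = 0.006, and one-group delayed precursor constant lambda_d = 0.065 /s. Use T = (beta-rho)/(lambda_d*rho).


T = (beta - rho) / (lambda_d * rho)
T = (0.006 - 0.0025) / (0.065 * 0.0025)
T = 21.538 s

21.538


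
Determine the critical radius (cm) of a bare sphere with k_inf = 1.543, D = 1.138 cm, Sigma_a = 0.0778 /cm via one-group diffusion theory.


L^2 = D / Sigma_a = 1.138 / 0.0778 = 14.62725 cm^2
B_m^2 = (k_inf - 1) / L^2 = (1.543 - 1) / 14.62725 = 0.03712249 /cm^2
For a bare sphere: B_g = pi/R, so R_c = pi / sqrt(B_m^2)
R_c = pi / sqrt(0.03712249) = 16.305 cm

16.305


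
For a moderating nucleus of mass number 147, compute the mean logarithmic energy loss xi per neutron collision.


xi = 1 + (A-1)^2/(2A) * ln((A-1)/(A+1))
xi = 1 + (147-1)^2/(2*147) * ln((147-1)/(147 +1))
xi = 0.013544

0.013544


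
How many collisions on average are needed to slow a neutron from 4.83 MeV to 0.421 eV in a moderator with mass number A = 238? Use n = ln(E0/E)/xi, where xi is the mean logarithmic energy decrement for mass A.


xi = 1 + (A-1)^2/(2A)*ln((A-1)/(A+1)) = 0.008379872 (for A = 238)
n = ln(E0/E) / xi
n = ln(4.83e6 / 0.421) / 0.008379872
n = ln(1.147268e+07) / 0.008379872 = 1939.8

1939.8


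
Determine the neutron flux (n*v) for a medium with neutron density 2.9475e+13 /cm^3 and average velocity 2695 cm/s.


phi = n * v
phi = 2.9475e+13 * 2695
phi = 7.9435e+16 /cm^2/s

7.9435e+16


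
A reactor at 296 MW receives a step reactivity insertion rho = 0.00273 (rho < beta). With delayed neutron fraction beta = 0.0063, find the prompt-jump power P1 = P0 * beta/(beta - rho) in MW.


P1/P0 = beta / (beta - rho)
P1/P0 = 0.0063 / (0.0063 - 0.00273) = 1.764706
P1 = 296 * 1.764706 = 522.35 MW

522.35


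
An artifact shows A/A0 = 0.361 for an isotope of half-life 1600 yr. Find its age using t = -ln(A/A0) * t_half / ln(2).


lambda = ln(2) / t_half = ln(2) / 1600 = 4.332170e-04 /yr
t = -ln(A/A0) / lambda
t = -ln(0.361) / 4.332170e-04
t = 2351.9 yr

2351.9


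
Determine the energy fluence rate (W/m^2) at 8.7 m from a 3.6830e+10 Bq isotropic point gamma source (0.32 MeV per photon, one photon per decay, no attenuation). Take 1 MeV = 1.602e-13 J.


psi = A * E * 1.602e-13 / (4*pi*r^2)
psi = 3.6830e+10 * 0.32 * 1.602e-13 / (4*pi*8.7^2)
psi = 1.9850e-06 W/m^2

1.9850e-06


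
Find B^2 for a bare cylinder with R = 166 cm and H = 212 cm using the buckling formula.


B^2 = (2.405/R)^2 + (pi/H)^2
B^2 = (2.405/166)^2 + (pi/212)^2
B^2 = 4.2950e-04 /cm^2

4.2950e-04


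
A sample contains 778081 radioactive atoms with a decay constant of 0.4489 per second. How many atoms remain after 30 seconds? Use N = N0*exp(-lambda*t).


N = N0 * exp(-lambda * t)
N = 778081 * exp(-0.4489 * 30)
N = 1.1025

1.1025


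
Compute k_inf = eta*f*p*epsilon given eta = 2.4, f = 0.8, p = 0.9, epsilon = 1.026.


k_inf = eta * f * p * epsilon
k_inf = 2.4 * 0.8 * 0.9 * 1.026
k_inf = 1.7729

1.7729


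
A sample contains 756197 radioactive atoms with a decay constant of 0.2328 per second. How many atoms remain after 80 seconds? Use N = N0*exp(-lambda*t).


N = N0 * exp(-lambda * t)
N = 756197 * exp(-0.2328 * 80)
N = 0.0061707

0.0061707


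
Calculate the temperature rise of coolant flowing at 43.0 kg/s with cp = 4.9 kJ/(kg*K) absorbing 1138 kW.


dT = Q / (m_dot * cp)
dT = 1138 / (43.0 * 4.9)
dT = 5.4010 C

5.4010


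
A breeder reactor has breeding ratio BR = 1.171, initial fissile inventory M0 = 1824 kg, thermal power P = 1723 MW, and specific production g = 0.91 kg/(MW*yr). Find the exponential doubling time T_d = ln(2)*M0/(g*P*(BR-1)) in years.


Breeding gain G = BR - 1 = 1.171 - 1 = 0.171
Fissile production rate = g * P * G = 0.91 * 1723 * 0.171 = 268.11603 kg/yr
T_d = ln(2) * M0 / (g * P * G)
T_d = ln(2) * 1824 / 268.11603 = 4.7155 yr

4.7155


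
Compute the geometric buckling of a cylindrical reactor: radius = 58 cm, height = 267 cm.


B^2 = (2.405/R)^2 + (pi/H)^2
B^2 = (2.405/58)^2 + (pi/267)^2
B^2 = 0.0018578 /cm^2

0.0018578


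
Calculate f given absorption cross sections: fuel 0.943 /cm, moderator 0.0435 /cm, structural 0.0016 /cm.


f = Sigma_a_fuel / (Sigma_a_fuel + Sigma_a_mod + Sigma_a_other)
f = 0.943 / (0.943 + 0.0435 + 0.0016)
f = 0.95436

0.95436


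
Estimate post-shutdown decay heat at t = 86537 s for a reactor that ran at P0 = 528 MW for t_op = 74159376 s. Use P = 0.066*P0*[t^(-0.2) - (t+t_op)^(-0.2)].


P/P0 = 0.066 * [t^(-0.2) - (t + t_op)^(-0.2)]
P/P0 = 0.066 * [86537^(-0.2) - (86537 + 74159376)^(-0.2)]
P/P0 = 0.066 * [0.1029342 - 0.02666033] = 0.005034075
P = 528 * 0.005034075 = 2.6580 MW

2.6580


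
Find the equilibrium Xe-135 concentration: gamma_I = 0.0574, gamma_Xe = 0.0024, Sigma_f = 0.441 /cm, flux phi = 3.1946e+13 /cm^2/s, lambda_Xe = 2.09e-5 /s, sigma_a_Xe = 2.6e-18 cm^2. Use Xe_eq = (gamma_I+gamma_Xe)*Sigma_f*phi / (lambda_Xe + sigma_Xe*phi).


Xe_eq = (gamma_I + gamma_Xe) * Sigma_f * phi / (lambda_Xe + sigma_Xe * phi)
Numerator = (0.0574 + 0.0024) * 0.441 * 3.1946e+13 = 8.424735e+11
Denominator = 2.09e-5 + 2.6e-18 * 3.1946e+13 = 1.039596e-04
Xe_eq = 8.424735e+11 / 1.039596e-04 = 8.1039e+15 /cm^3

8.1039e+15


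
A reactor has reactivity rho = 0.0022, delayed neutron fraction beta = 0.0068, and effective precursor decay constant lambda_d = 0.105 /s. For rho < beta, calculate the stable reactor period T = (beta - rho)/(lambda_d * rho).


T = (beta - rho) / (lambda_d * rho)
T = (0.0068 - 0.0022) / (0.105 * 0.0022)
T = 19.913 s

19.913


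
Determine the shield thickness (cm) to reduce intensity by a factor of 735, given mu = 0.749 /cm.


x = ln(factor) / mu
x = ln(735) / 0.749
x = 8.8116 cm

8.8116


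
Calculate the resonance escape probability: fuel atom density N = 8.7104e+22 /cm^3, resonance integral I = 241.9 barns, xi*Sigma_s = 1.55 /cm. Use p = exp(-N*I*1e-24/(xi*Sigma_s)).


p = exp(-N * I * 1e-24 / (xi*Sigma_s))
p = exp(-8.7104e+22 * 241.9 * 1e-24 / 1.55)
p = 1.2482e-06

1.2482e-06


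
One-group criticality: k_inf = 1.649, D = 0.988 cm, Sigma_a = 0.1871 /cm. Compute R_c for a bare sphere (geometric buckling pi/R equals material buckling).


L^2 = D / Sigma_a = 0.988 / 0.1871 = 5.280599 cm^2
B_m^2 = (k_inf - 1) / L^2 = (1.649 - 1) / 5.280599 = 0.1229027 /cm^2
For a bare sphere: B_g = pi/R, so R_c = pi / sqrt(B_m^2)
R_c = pi / sqrt(0.1229027) = 8.9613 cm

8.9613


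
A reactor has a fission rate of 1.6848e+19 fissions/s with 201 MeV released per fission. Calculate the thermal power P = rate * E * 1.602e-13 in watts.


P = fission_rate * E_MeV * 1.602e-13
P = 1.6848e+19 * 201 * 1.602e-13
P = 5.4251e+08 W

5.4251e+08


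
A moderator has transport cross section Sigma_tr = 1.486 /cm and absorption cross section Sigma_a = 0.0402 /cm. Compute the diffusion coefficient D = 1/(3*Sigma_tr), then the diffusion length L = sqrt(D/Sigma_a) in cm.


D = 1 / (3 * Sigma_tr) = 1 / (3 * 1.486) = 0.2243158 cm
L = sqrt(D / Sigma_a)
L = sqrt(0.2243158 / 0.0402)
L = 2.3622 cm

2.3622


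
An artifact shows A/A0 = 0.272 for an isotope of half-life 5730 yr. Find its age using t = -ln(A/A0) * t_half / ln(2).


lambda = ln(2) / t_half = ln(2) / 5730 = 1.209681e-04 /yr
t = -ln(A/A0) / lambda
t = -ln(0.272) / 1.209681e-04
t = 10763 yr

10763


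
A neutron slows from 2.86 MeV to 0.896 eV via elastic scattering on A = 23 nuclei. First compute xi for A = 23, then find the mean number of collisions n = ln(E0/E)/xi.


xi = 1 + (A-1)^2/(2A)*ln((A-1)/(A+1)) = 0.08448899 (for A = 23)
n = ln(E0/E) / xi
n = ln(2.86e6 / 0.896) / 0.08448899
n = ln(3.191964e+06) / 0.08448899 = 177.26

177.26


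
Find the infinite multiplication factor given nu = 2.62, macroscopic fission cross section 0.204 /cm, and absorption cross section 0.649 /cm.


k_inf = nu * Sigma_f / Sigma_a
k_inf = 2.62 * 0.204 / 0.649
k_inf = 0.82354

0.82354


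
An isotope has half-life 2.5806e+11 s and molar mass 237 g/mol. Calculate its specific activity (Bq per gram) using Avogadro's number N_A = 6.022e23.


lambda = ln(2) / t_half = ln(2) / 2.5806e+11 = 2.685992e-12 /s
SA = lambda * N_A / M
SA = 2.685992e-12 * 6.022e23 / 237
SA = 6.8249e+09 Bq/g

6.8249e+09


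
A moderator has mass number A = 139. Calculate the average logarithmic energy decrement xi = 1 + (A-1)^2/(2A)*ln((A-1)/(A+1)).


xi = 1 + (A-1)^2/(2A) * ln((A-1)/(A+1))
xi = 1 + (139-1)^2/(2*139) * ln((139-1)/(139 +1))
xi = 0.014320

0.014320


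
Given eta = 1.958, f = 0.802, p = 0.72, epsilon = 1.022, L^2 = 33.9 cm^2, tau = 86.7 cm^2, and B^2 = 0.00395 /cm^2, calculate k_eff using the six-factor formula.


k_inf = eta*f*p*eps = 1.958*0.802*0.72*1.022 = 1.155501
P_TNL = 1/(1 + L^2*B^2) = 1/(1 + 33.9*0.00395) = 0.8819081
P_FNL = exp(-B^2*tau) = exp(-0.00395*86.7) = 0.7100180
k_eff = k_inf * P_TNL * P_FNL = 1.155501 * 0.8819081 * 0.7100180
k_eff = 0.72354

0.72354


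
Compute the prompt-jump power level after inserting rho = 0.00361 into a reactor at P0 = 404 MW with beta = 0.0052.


P1/P0 = beta / (beta - rho)
P1/P0 = 0.0052 / (0.0052 - 0.00361) = 3.270440
P1 = 404 * 3.270440 = 1321.3 MW

1321.3


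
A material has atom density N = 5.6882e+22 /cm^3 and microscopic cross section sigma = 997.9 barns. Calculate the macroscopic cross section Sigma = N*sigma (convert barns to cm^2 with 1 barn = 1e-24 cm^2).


Sigma = N * sigma_barns * 1e-24
Sigma = 5.6882e+22 * 997.9 * 1e-24
Sigma = 56.763 /cm

56.763


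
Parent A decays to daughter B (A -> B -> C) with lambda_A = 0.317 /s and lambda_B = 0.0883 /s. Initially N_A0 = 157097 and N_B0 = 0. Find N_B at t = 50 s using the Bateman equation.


N_B(t) = lambda_A * N_A0 / (lambda_B - lambda_A) * [exp(-lambda_A*t) - exp(-lambda_B*t)]
exp(-0.317*50) = 1.307472e-07; exp(-0.0883*50) = 0.01209455
N_B = 0.317 * 157097 / (0.0883 - 0.317) * (1.307472e-07 - 0.01209455)
N_B = 2633.6

2633.6


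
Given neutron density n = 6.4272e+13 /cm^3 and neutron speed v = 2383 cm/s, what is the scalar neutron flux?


phi = n * v
phi = 6.4272e+13 * 2383
phi = 1.5316e+17 /cm^2/s

1.5316e+17


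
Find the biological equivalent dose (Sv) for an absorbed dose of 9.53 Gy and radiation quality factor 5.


H = D * Q
H = 9.53 * 5
H = 47.650 Sv

47.650


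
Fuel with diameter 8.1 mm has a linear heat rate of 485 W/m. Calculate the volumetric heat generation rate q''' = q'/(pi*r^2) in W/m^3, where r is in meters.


r = D / 2 / 1000 = 8.1 / 2 / 1000 = 0.00405 m
q''' = q' / (pi * r^2)
q''' = 485 / (pi * 0.00405^2)
q''' = 9.4120e+06 W/m^3

9.4120e+06


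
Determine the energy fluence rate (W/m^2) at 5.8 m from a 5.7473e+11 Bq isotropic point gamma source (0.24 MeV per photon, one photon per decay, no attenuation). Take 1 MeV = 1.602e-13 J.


psi = A * E * 1.602e-13 / (4*pi*r^2)
psi = 5.7473e+11 * 0.24 * 1.602e-13 / (4*pi*5.8^2)
psi = 5.2272e-05 W/m^2

5.2272e-05


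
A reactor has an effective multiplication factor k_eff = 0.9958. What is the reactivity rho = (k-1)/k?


rho = (k_eff - 1) / k_eff
rho = (0.9958 - 1) / 0.9958
rho = -0.0042177

-0.0042177
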